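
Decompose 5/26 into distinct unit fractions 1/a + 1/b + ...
1/6 + 1/39

Greedy algorithm:
5/26: ceiling(26/5) = 6, use 1/6
1/39: ceiling(39/1) = 39, use 1/39
Result: 5/26 = 1/6 + 1/39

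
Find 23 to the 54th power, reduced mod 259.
36

Repeated squaring. Binary of 54 = 110110.
23^1 ≡ 23 (mod 259); 23^2 ≡ 11 (mod 259); 23^4 ≡ 121 (mod 259); 23^8 ≡ 137 (mod 259); 23^16 ≡ 121 (mod 259); 23^32 ≡ 137 (mod 259)
23^54 = 23^2 × 23^4 × 23^16 × 23^32 ≡ 36 (mod 259)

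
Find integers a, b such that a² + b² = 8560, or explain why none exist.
Not possible

Factorization: 8560 = 2^4 × 5 × 107
By Fermat: n is sum of two squares iff every prime p ≡ 3 (mod 4) appears to even power.
Prime(s) ≡ 3 (mod 4) with odd exponent: [(107, 1)]
Therefore 8560 cannot be expressed as a² + b².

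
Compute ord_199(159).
66

199 is prime, so ord(159) divides φ(199) = 198.
Divisors of 198: 1, 2, 3, 6, 9, 11, 18, 22, 33, 66, 99, 198.
Repeated squaring: 159^1 ≡ 159, 159^2 ≡ 8, 159^4 ≡ 64, 159^8 ≡ 116, 159^16 ≡ 123, 159^32 ≡ 5, 159^64 ≡ 25, 159^128 ≡ 28 (mod 199).
Test 159^d mod 199 for each divisor d in increasing order:
159^1 ≡ 159
159^2 ≡ 8
159^3 = 159^2·159^1 ≡ 78
159^6 = 159^4·159^2 ≡ 114
159^9 = 159^8·159^1 ≡ 136
159^11 = 159^8·159^2·159^1 ≡ 93
159^18 = 159^16·159^2 ≡ 188
159^22 = 159^16·159^4·159^2 ≡ 92
159^33 = 159^32·159^1 ≡ 198
159^66 = 159^64·159^2 ≡ 1  ← first divisor giving 1
The order is 66.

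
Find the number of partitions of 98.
150198136

p(n) counts ways to write n as a sum of positive integers (order ignored).
Euler's pentagonal recurrence: p(k) = p(k-1) + p(k-2) - p(k-5) - p(k-7) + p(k-12) + p(k-15) - ... (offsets j(3j∓1)/2, signs ++--, p(0)=1, p(<0)=0).
DP table for k = 0..97: p(0)=1, p(1)=1, p(2)=2, p(3)=3, p(4)=5, p(5)=7, p(6)=11, p(7)=15, p(8)=22, p(9)=30, p(10)=42, p(11)=56, p(12)=77, p(13)=101, p(14)=135, p(15)=176, p(16)=231, p(17)=297, p(18)=385, p(19)=490, p(20)=627, p(21)=792, p(22)=1002, p(23)=1255, p(24)=1575, p(25)=1958, p(26)=2436, p(27)=3010, p(28)=3718, p(29)=4565, p(30)=5604, p(31)=6842, p(32)=8349, p(33)=10143, p(34)=12310, p(35)=14883, p(36)=17977, p(37)=21637, p(38)=26015, p(39)=31185, p(40)=37338, p(41)=44583, p(42)=53174, p(43)=63261, p(44)=75175, p(45)=89134, p(46)=105558, p(47)=124754, p(48)=147273, p(49)=173525, p(50)=204226, p(51)=239943, p(52)=281589, p(53)=329931, p(54)=386155, p(55)=451276, p(56)=526823, p(57)=614154, p(58)=715220, p(59)=831820, p(60)=966467, p(61)=1121505, p(62)=1300156, p(63)=1505499, p(64)=1741630, p(65)=2012558, p(66)=2323520, p(67)=2679689, p(68)=3087735, p(69)=3554345, p(70)=4087968, p(71)=4697205, p(72)=5392783, p(73)=6185689, p(74)=7089500, p(75)=8118264, p(76)=9289091, p(77)=10619863, p(78)=12132164, p(79)=13848650, p(80)=15796476, p(81)=18004327, p(82)=20506255, p(83)=23338469, p(84)=26543660, p(85)=30167357, p(86)=34262962, p(87)=38887673, p(88)=44108109, p(89)=49995925, p(90)=56634173, p(91)=64112359, p(92)=72533807, p(93)=82010177, p(94)=92669720, p(95)=104651419, p(96)=118114304, p(97)=133230930.
Final step: p(98) = p(97) + p(96) - p(93) - p(91) + p(86) + p(83) - p(76) - p(72) + p(63) + p(58) - p(47) - p(41) + p(28) + p(21) - p(6)
= 133230930 + 118114304 - 82010177 - 64112359 + 34262962 + 23338469 - 9289091 - 5392783 + 1505499 + 715220 - 124754 - 44583 + 3718 + 792 - 11
= 150198136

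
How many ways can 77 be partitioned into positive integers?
10619863

p(n) counts ways to write n as a sum of positive integers (order ignored).
Euler's pentagonal recurrence: p(k) = p(k-1) + p(k-2) - p(k-5) - p(k-7) + p(k-12) + p(k-15) - ... (offsets j(3j∓1)/2, signs ++--, p(0)=1, p(<0)=0).
DP table for k = 0..76: p(0)=1, p(1)=1, p(2)=2, p(3)=3, p(4)=5, p(5)=7, p(6)=11, p(7)=15, p(8)=22, p(9)=30, p(10)=42, p(11)=56, p(12)=77, p(13)=101, p(14)=135, p(15)=176, p(16)=231, p(17)=297, p(18)=385, p(19)=490, p(20)=627, p(21)=792, p(22)=1002, p(23)=1255, p(24)=1575, p(25)=1958, p(26)=2436, p(27)=3010, p(28)=3718, p(29)=4565, p(30)=5604, p(31)=6842, p(32)=8349, p(33)=10143, p(34)=12310, p(35)=14883, p(36)=17977, p(37)=21637, p(38)=26015, p(39)=31185, p(40)=37338, p(41)=44583, p(42)=53174, p(43)=63261, p(44)=75175, p(45)=89134, p(46)=105558, p(47)=124754, p(48)=147273, p(49)=173525, p(50)=204226, p(51)=239943, p(52)=281589, p(53)=329931, p(54)=386155, p(55)=451276, p(56)=526823, p(57)=614154, p(58)=715220, p(59)=831820, p(60)=966467, p(61)=1121505, p(62)=1300156, p(63)=1505499, p(64)=1741630, p(65)=2012558, p(66)=2323520, p(67)=2679689, p(68)=3087735, p(69)=3554345, p(70)=4087968, p(71)=4697205, p(72)=5392783, p(73)=6185689, p(74)=7089500, p(75)=8118264, p(76)=9289091.
Final step: p(77) = p(76) + p(75) - p(72) - p(70) + p(65) + p(62) - p(55) - p(51) + p(42) + p(37) - p(26) - p(20) + p(7) + p(0)
= 9289091 + 8118264 - 5392783 - 4087968 + 2012558 + 1300156 - 451276 - 239943 + 53174 + 21637 - 2436 - 627 + 15 + 1
= 10619863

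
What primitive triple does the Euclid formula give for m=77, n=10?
(5829, 1540, 6029)

Euclid's formula: a = m² - n², b = 2mn, c = m² + n²
m = 77, n = 10
a = 77² - 10² = 5929 - 100 = 5829
b = 2 × 77 × 10 = 1540
c = 77² + 10² = 5929 + 100 = 6029
Verification: 5829² + 1540² = 33977241 + 2371600 = 36348841 = 6029² ✓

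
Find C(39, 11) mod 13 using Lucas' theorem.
0

Using Lucas' theorem:
Write n=39 and k=11 in base 13:
n in base 13: [3, 0]
k in base 13: [0, 11]
C(39,11) mod 13 = ∏ C(n_i, k_i) mod 13
Digit binomials (mod 13): C(3,0) = 1; C(0,11) = 0 (k_i > n_i)
Product: 1 × 0 = 0 ≡ 0 (mod 13)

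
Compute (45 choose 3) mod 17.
12

Using Lucas' theorem:
Write n=45 and k=3 in base 17:
n in base 17: [2, 11]
k in base 17: [0, 3]
C(45,3) mod 17 = ∏ C(n_i, k_i) mod 17
Digit binomials (mod 17): C(2,0) = 1; C(11,3) = 165 ≡ 12
Product: 1 × 12 = 12 ≡ 12 (mod 17)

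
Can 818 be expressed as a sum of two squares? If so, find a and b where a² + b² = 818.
17² + 23² (a=17, b=23)

Factorization: 818 = 2 × 409
By Fermat: n is sum of two squares iff every prime p ≡ 3 (mod 4) appears to even power.
All primes ≡ 3 (mod 4) appear to even power.
Search a = 0, 1, 2, … for 818 - a² a perfect square: first hit at a = 17: 818 - 289 = 529 = 23².
818 = 17² + 23² = 289 + 529 ✓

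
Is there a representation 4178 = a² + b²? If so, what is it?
37² + 53² (a=37, b=53)

Factorization: 4178 = 2 × 2089
By Fermat: n is sum of two squares iff every prime p ≡ 3 (mod 4) appears to even power.
All primes ≡ 3 (mod 4) appear to even power.
Search a = 0, 1, 2, … for 4178 - a² a perfect square: first hit at a = 37: 4178 - 1369 = 2809 = 53².
4178 = 37² + 53² = 1369 + 2809 ✓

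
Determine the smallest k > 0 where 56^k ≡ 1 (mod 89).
88

89 is prime, so ord(56) divides φ(89) = 88.
Divisors of 88: 1, 2, 4, 8, 11, 22, 44, 88.
Repeated squaring: 56^1 ≡ 56, 56^2 ≡ 21, 56^4 ≡ 85, 56^8 ≡ 16, 56^16 ≡ 78, 56^32 ≡ 32, 56^64 ≡ 45 (mod 89).
Test 56^d mod 89 for each divisor d in increasing order:
56^1 ≡ 56
56^2 ≡ 21
56^4 ≡ 85
56^8 ≡ 16
56^11 = 56^8·56^2·56^1 ≡ 37
56^22 = 56^16·56^4·56^2 ≡ 34
56^44 = 56^32·56^8·56^4 ≡ 88
56^88 = 56^64·56^16·56^8 ≡ 1  ← first divisor giving 1
The order is 88.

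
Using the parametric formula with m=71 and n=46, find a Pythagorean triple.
(2925, 6532, 7157)

Euclid's formula: a = m² - n², b = 2mn, c = m² + n²
m = 71, n = 46
a = 71² - 46² = 5041 - 2116 = 2925
b = 2 × 71 × 46 = 6532
c = 71² + 46² = 5041 + 2116 = 7157
Verification: 2925² + 6532² = 8555625 + 42667024 = 51222649 = 7157² ✓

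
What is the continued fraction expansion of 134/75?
[1; 1, 3, 1, 2, 5]

Euclidean algorithm steps:
134 = 1 × 75 + 59
75 = 1 × 59 + 16
59 = 3 × 16 + 11
16 = 1 × 11 + 5
11 = 2 × 5 + 1
5 = 5 × 1 + 0
Continued fraction: [1; 1, 3, 1, 2, 5]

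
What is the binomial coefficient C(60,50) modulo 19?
0

Using Lucas' theorem:
Write n=60 and k=50 in base 19:
n in base 19: [3, 3]
k in base 19: [2, 12]
C(60,50) mod 19 = ∏ C(n_i, k_i) mod 19
Digit binomials (mod 19): C(3,2) = 3; C(3,12) = 0 (k_i > n_i)
Product: 3 × 0 = 0 ≡ 0 (mod 19)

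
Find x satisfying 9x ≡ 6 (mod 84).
x ≡ 10 (mod 28)

gcd(9, 84) = 3, which divides 6, so solutions exist.
Divide through by 3: 3x ≡ 2 (mod 28).
Find 3^(-1) mod 28 by the extended Euclidean algorithm:
28 = 9 × 3 + 1  ⟹  1 = (1)·28 + (-9)·3
So (-9)·3 ≡ 1 (mod 28), i.e. 3^(-1) ≡ -9 ≡ 19 (mod 28).
x ≡ 19 × 2 = 38 ≡ 10 (mod 28).
Check: 9 × 10 = 90 ≡ 6 (mod 84).
x ≡ 10 (mod 28), giving 3 solutions mod 84.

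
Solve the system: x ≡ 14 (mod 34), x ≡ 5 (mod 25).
830

Using Chinese Remainder Theorem:
M = 34 × 25 = 850
M1 = 25, M2 = 34
y1 = 25^(-1) mod 34 = 15
y2 = 34^(-1) mod 25 = 14
x = (14×25×15 + 5×34×14) mod 850 = 830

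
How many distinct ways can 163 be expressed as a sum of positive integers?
142798995930

p(n) counts ways to write n as a sum of positive integers (order ignored).
Euler's pentagonal recurrence: p(k) = p(k-1) + p(k-2) - p(k-5) - p(k-7) + p(k-12) + p(k-15) - ... (offsets j(3j∓1)/2, signs ++--, p(0)=1, p(<0)=0).
DP table for k = 0..162: p(0)=1, p(1)=1, p(2)=2, p(3)=3, p(4)=5, p(5)=7, p(6)=11, p(7)=15, p(8)=22, p(9)=30, p(10)=42, p(11)=56, p(12)=77, p(13)=101, p(14)=135, p(15)=176, p(16)=231, p(17)=297, p(18)=385, p(19)=490, p(20)=627, p(21)=792, p(22)=1002, p(23)=1255, p(24)=1575, p(25)=1958, p(26)=2436, p(27)=3010, p(28)=3718, p(29)=4565, p(30)=5604, p(31)=6842, p(32)=8349, p(33)=10143, p(34)=12310, p(35)=14883, p(36)=17977, p(37)=21637, p(38)=26015, p(39)=31185, p(40)=37338, p(41)=44583, p(42)=53174, p(43)=63261, p(44)=75175, p(45)=89134, p(46)=105558, p(47)=124754, p(48)=147273, p(49)=173525, p(50)=204226, p(51)=239943, p(52)=281589, p(53)=329931, p(54)=386155, p(55)=451276, p(56)=526823, p(57)=614154, p(58)=715220, p(59)=831820, p(60)=966467, p(61)=1121505, p(62)=1300156, p(63)=1505499, p(64)=1741630, p(65)=2012558, p(66)=2323520, p(67)=2679689, p(68)=3087735, p(69)=3554345, p(70)=4087968, p(71)=4697205, p(72)=5392783, p(73)=6185689, p(74)=7089500, p(75)=8118264, p(76)=9289091, p(77)=10619863, p(78)=12132164, p(79)=13848650, p(80)=15796476, p(81)=18004327, p(82)=20506255, p(83)=23338469, p(84)=26543660, p(85)=30167357, p(86)=34262962, p(87)=38887673, p(88)=44108109, p(89)=49995925, p(90)=56634173, p(91)=64112359, p(92)=72533807, p(93)=82010177, p(94)=92669720, p(95)=104651419, p(96)=118114304, p(97)=133230930, p(98)=150198136, p(99)=169229875, p(100)=190569292, p(101)=214481126, p(102)=241265379, p(103)=271248950, p(104)=304801365, p(105)=342325709, p(106)=384276336, p(107)=431149389, p(108)=483502844, p(109)=541946240, p(110)=607163746, p(111)=679903203, p(112)=761002156, p(113)=851376628, p(114)=952050665, p(115)=1064144451, p(116)=1188908248, p(117)=1327710076, p(118)=1482074143, p(119)=1653668665, p(120)=1844349560, p(121)=2056148051, p(122)=2291320912, p(123)=2552338241, p(124)=2841940500, p(125)=3163127352, p(126)=3519222692, p(127)=3913864295, p(128)=4351078600, p(129)=4835271870, p(130)=5371315400, p(131)=5964539504, p(132)=6620830889, p(133)=7346629512, p(134)=8149040695, p(135)=9035836076, p(136)=10015581680, p(137)=11097645016, p(138)=12292341831, p(139)=13610949895, p(140)=15065878135, p(141)=16670689208, p(142)=18440293320, p(143)=20390982757, p(144)=22540654445, p(145)=24908858009, p(146)=27517052599, p(147)=30388671978, p(148)=33549419497, p(149)=37027355200, p(150)=40853235313, p(151)=45060624582, p(152)=49686288421, p(153)=54770336324, p(154)=60356673280, p(155)=66493182097, p(156)=73232243759, p(157)=80630964769, p(158)=88751778802, p(159)=97662728555, p(160)=107438159466, p(161)=118159068427, p(162)=129913904637.
Final step: p(163) = p(162) + p(161) - p(158) - p(156) + p(151) + p(148) - p(141) - p(137) + p(128) + p(123) - p(112) - p(106) + p(93) + p(86) - p(71) - p(63) + p(46) + p(37) - p(18) - p(8)
= 129913904637 + 118159068427 - 88751778802 - 73232243759 + 45060624582 + 33549419497 - 16670689208 - 11097645016 + 4351078600 + 2552338241 - 761002156 - 384276336 + 82010177 + 34262962 - 4697205 - 1505499 + 105558 + 21637 - 385 - 22
= 142798995930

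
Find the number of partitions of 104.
304801365

p(n) counts ways to write n as a sum of positive integers (order ignored).
Euler's pentagonal recurrence: p(k) = p(k-1) + p(k-2) - p(k-5) - p(k-7) + p(k-12) + p(k-15) - ... (offsets j(3j∓1)/2, signs ++--, p(0)=1, p(<0)=0).
DP table for k = 0..103: p(0)=1, p(1)=1, p(2)=2, p(3)=3, p(4)=5, p(5)=7, p(6)=11, p(7)=15, p(8)=22, p(9)=30, p(10)=42, p(11)=56, p(12)=77, p(13)=101, p(14)=135, p(15)=176, p(16)=231, p(17)=297, p(18)=385, p(19)=490, p(20)=627, p(21)=792, p(22)=1002, p(23)=1255, p(24)=1575, p(25)=1958, p(26)=2436, p(27)=3010, p(28)=3718, p(29)=4565, p(30)=5604, p(31)=6842, p(32)=8349, p(33)=10143, p(34)=12310, p(35)=14883, p(36)=17977, p(37)=21637, p(38)=26015, p(39)=31185, p(40)=37338, p(41)=44583, p(42)=53174, p(43)=63261, p(44)=75175, p(45)=89134, p(46)=105558, p(47)=124754, p(48)=147273, p(49)=173525, p(50)=204226, p(51)=239943, p(52)=281589, p(53)=329931, p(54)=386155, p(55)=451276, p(56)=526823, p(57)=614154, p(58)=715220, p(59)=831820, p(60)=966467, p(61)=1121505, p(62)=1300156, p(63)=1505499, p(64)=1741630, p(65)=2012558, p(66)=2323520, p(67)=2679689, p(68)=3087735, p(69)=3554345, p(70)=4087968, p(71)=4697205, p(72)=5392783, p(73)=6185689, p(74)=7089500, p(75)=8118264, p(76)=9289091, p(77)=10619863, p(78)=12132164, p(79)=13848650, p(80)=15796476, p(81)=18004327, p(82)=20506255, p(83)=23338469, p(84)=26543660, p(85)=30167357, p(86)=34262962, p(87)=38887673, p(88)=44108109, p(89)=49995925, p(90)=56634173, p(91)=64112359, p(92)=72533807, p(93)=82010177, p(94)=92669720, p(95)=104651419, p(96)=118114304, p(97)=133230930, p(98)=150198136, p(99)=169229875, p(100)=190569292, p(101)=214481126, p(102)=241265379, p(103)=271248950.
Final step: p(104) = p(103) + p(102) - p(99) - p(97) + p(92) + p(89) - p(82) - p(78) + p(69) + p(64) - p(53) - p(47) + p(34) + p(27) - p(12) - p(4)
= 271248950 + 241265379 - 169229875 - 133230930 + 72533807 + 49995925 - 20506255 - 12132164 + 3554345 + 1741630 - 329931 - 124754 + 12310 + 3010 - 77 - 5
= 304801365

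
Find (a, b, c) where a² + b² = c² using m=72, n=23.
(4655, 3312, 5713)

Euclid's formula: a = m² - n², b = 2mn, c = m² + n²
m = 72, n = 23
a = 72² - 23² = 5184 - 529 = 4655
b = 2 × 72 × 23 = 3312
c = 72² + 23² = 5184 + 529 = 5713
Verification: 4655² + 3312² = 21669025 + 10969344 = 32638369 = 5713² ✓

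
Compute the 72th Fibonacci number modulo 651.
609

Matrix identity: Q^n = [[F_(n+1), F_n], [F_n, F_(n-1)]] with Q = [[1,1],[1,0]].
n = 72 = 1001000₂. Square-and-multiply, entries mod 651:
Q^1 = [[1,1],[1,0]]
Q^2 = (Q^1)² = [[2,1],[1,1]]
Q^4 = (Q^2)² = [[5,3],[3,2]]
Q^9 = (Q^4)²·Q = [[55,34],[34,21]]
Q^18 = (Q^9)² = [[275,631],[631,295]]
Q^36 = (Q^18)² = [[509,318],[318,191]]
Q^72 = (Q^36)² = [[202,609],[609,244]]
F_72 mod 651 = Q^72[0][1] = 609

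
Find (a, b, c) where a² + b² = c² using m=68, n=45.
(2599, 6120, 6649)

Euclid's formula: a = m² - n², b = 2mn, c = m² + n²
m = 68, n = 45
a = 68² - 45² = 4624 - 2025 = 2599
b = 2 × 68 × 45 = 6120
c = 68² + 45² = 4624 + 2025 = 6649
Verification: 2599² + 6120² = 6754801 + 37454400 = 44209201 = 6649² ✓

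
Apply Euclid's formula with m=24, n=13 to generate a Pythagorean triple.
(407, 624, 745)

Euclid's formula: a = m² - n², b = 2mn, c = m² + n²
m = 24, n = 13
a = 24² - 13² = 576 - 169 = 407
b = 2 × 24 × 13 = 624
c = 24² + 13² = 576 + 169 = 745
Verification: 407² + 624² = 165649 + 389376 = 555025 = 745² ✓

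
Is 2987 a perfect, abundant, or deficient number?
deficient

Proper divisors of 2987: sum = 1 + 29 + 103 = 133
Since 133 < 2987, 2987 is deficient.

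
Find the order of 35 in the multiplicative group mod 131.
65

131 is prime, so ord(35) divides φ(131) = 130.
Divisors of 130: 1, 2, 5, 10, 13, 26, 65, 130.
Repeated squaring: 35^1 ≡ 35, 35^2 ≡ 46, 35^4 ≡ 20, 35^8 ≡ 7, 35^16 ≡ 49, 35^32 ≡ 43, 35^64 ≡ 15, 35^128 ≡ 94 (mod 131).
Test 35^d mod 131 for each divisor d in increasing order:
35^1 ≡ 35
35^2 ≡ 46
35^5 = 35^4·35^1 ≡ 45
35^10 = 35^8·35^2 ≡ 60
35^13 = 35^8·35^4·35^1 ≡ 53
35^26 = 35^16·35^8·35^2 ≡ 58
35^65 = 35^64·35^1 ≡ 1  ← first divisor giving 1
The order is 65.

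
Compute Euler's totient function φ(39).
24

39 = 3 × 13
φ(n) = n × ∏(1 - 1/p) for each prime p dividing n
φ(39) = 39 × (1 - 1/3) × (1 - 1/13) = 24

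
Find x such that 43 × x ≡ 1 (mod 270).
157

gcd(43, 270) = 1, so the inverse exists.
Extended Euclidean algorithm on (270, 43):
270 = 6 × 43 + 12  ⟹  12 = (1)·270 + (-6)·43
43 = 3 × 12 + 7  ⟹  7 = (-3)·270 + (19)·43
12 = 1 × 7 + 5  ⟹  5 = (4)·270 + (-25)·43
7 = 1 × 5 + 2  ⟹  2 = (-7)·270 + (44)·43
5 = 2 × 2 + 1  ⟹  1 = (18)·270 + (-113)·43
So (-113)·43 ≡ 1 (mod 270), i.e. 43^(-1) ≡ -113 ≡ 157 (mod 270).
Check: 43 × 157 = 6751 ≡ 1 (mod 270)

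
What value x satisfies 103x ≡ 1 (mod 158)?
135

gcd(103, 158) = 1, so the inverse exists.
Extended Euclidean algorithm on (158, 103):
158 = 1 × 103 + 55  ⟹  55 = (1)·158 + (-1)·103
103 = 1 × 55 + 48  ⟹  48 = (-1)·158 + (2)·103
55 = 1 × 48 + 7  ⟹  7 = (2)·158 + (-3)·103
48 = 6 × 7 + 6  ⟹  6 = (-13)·158 + (20)·103
7 = 1 × 6 + 1  ⟹  1 = (15)·158 + (-23)·103
So (-23)·103 ≡ 1 (mod 158), i.e. 103^(-1) ≡ -23 ≡ 135 (mod 158).
Check: 103 × 135 = 13905 ≡ 1 (mod 158)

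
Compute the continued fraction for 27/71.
[0; 2, 1, 1, 1, 2, 3]

Euclidean algorithm steps:
27 = 0 × 71 + 27
71 = 2 × 27 + 17
27 = 1 × 17 + 10
17 = 1 × 10 + 7
10 = 1 × 7 + 3
7 = 2 × 3 + 1
3 = 3 × 1 + 0
Continued fraction: [0; 2, 1, 1, 1, 2, 3]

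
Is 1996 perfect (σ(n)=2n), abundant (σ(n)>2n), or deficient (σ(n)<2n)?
deficient

Proper divisors of 1996: sum = 1 + 2 + 4 + 499 + 998 = 1504
Since 1504 < 1996, 1996 is deficient.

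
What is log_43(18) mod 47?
8

Baby-step giant-step with step n = ⌈√47⌉ = 7.
Baby steps 43^j mod 47 (j:value) for j=0..6: 0:1, 1:43, 2:16, 3:30, 4:21, 5:10, 6:7.
Giant-step multiplier: 43^(-7) ≡ 43^(46-7) = 43^39 ≡ 5 (mod 47).
Giant steps γ_i = 18·5^i mod 47: γ_0=18, γ_1=43 (in table at j=1).
x = i·n + j = 1·7 + 1 = 8.
Check: 43^8 ≡ 18 (mod 47).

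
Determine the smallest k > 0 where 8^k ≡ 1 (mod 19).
6

19 is prime, so ord(8) divides φ(19) = 18.
Divisors of 18: 1, 2, 3, 6, 9, 18.
Repeated squaring: 8^1 ≡ 8, 8^2 ≡ 7, 8^4 ≡ 11, 8^8 ≡ 7, 8^16 ≡ 11 (mod 19).
Test 8^d mod 19 for each divisor d in increasing order:
8^1 ≡ 8
8^2 ≡ 7
8^3 = 8^2·8^1 ≡ 18
8^6 = 8^4·8^2 ≡ 1  ← first divisor giving 1
The order is 6.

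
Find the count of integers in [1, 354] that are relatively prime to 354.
116

354 = 2 × 3 × 59
φ(n) = n × ∏(1 - 1/p) for each prime p dividing n
φ(354) = 354 × (1 - 1/2) × (1 - 1/3) × (1 - 1/59) = 116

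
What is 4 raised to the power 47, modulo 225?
34

Repeated squaring. Binary of 47 = 101111.
4^1 ≡ 4 (mod 225); 4^2 ≡ 16 (mod 225); 4^4 ≡ 31 (mod 225); 4^8 ≡ 61 (mod 225); 4^16 ≡ 121 (mod 225); 4^32 ≡ 16 (mod 225)
4^47 = 4^1 × 4^2 × 4^4 × 4^8 × 4^32 ≡ 34 (mod 225)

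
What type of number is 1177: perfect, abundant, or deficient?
deficient

Proper divisors of 1177: sum = 1 + 11 + 107 = 119
Since 119 < 1177, 1177 is deficient.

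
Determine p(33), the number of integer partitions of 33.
10143

p(n) counts ways to write n as a sum of positive integers (order ignored).
Euler's pentagonal recurrence: p(k) = p(k-1) + p(k-2) - p(k-5) - p(k-7) + p(k-12) + p(k-15) - ... (offsets j(3j∓1)/2, signs ++--, p(0)=1, p(<0)=0).
DP table for k = 0..32: p(0)=1, p(1)=1, p(2)=2, p(3)=3, p(4)=5, p(5)=7, p(6)=11, p(7)=15, p(8)=22, p(9)=30, p(10)=42, p(11)=56, p(12)=77, p(13)=101, p(14)=135, p(15)=176, p(16)=231, p(17)=297, p(18)=385, p(19)=490, p(20)=627, p(21)=792, p(22)=1002, p(23)=1255, p(24)=1575, p(25)=1958, p(26)=2436, p(27)=3010, p(28)=3718, p(29)=4565, p(30)=5604, p(31)=6842, p(32)=8349.
Final step: p(33) = p(32) + p(31) - p(28) - p(26) + p(21) + p(18) - p(11) - p(7)
= 8349 + 6842 - 3718 - 2436 + 792 + 385 - 56 - 15
= 10143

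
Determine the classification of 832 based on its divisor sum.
abundant

Proper divisors of 832: sum = 1 + 2 + 4 + 8 + 13 + 16 + 26 + 32 + 52 + 64 + 104 + 208 + 416 = 946
Since 946 > 832, 832 is abundant.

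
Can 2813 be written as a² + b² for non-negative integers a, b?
2² + 53² (a=2, b=53)

Factorization: 2813 = 29 × 97
By Fermat: n is sum of two squares iff every prime p ≡ 3 (mod 4) appears to even power.
All primes ≡ 3 (mod 4) appear to even power.
Search a = 0, 1, 2, … for 2813 - a² a perfect square: first hit at a = 2: 2813 - 4 = 2809 = 53².
2813 = 2² + 53² = 4 + 2809 ✓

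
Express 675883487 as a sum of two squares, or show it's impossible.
Not possible

Factorization: 675883487 = 97 × 191^3
By Fermat: n is sum of two squares iff every prime p ≡ 3 (mod 4) appears to even power.
Prime(s) ≡ 3 (mod 4) with odd exponent: [(191, 3)]
Therefore 675883487 cannot be expressed as a² + b².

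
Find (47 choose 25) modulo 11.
6

Using Lucas' theorem:
Write n=47 and k=25 in base 11:
n in base 11: [4, 3]
k in base 11: [2, 3]
C(47,25) mod 11 = ∏ C(n_i, k_i) mod 11
Digit binomials (mod 11): C(4,2) = 6; C(3,3) = 1
Product: 6 × 1 = 6 ≡ 6 (mod 11)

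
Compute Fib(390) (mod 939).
53

Matrix identity: Q^n = [[F_(n+1), F_n], [F_n, F_(n-1)]] with Q = [[1,1],[1,0]].
n = 390 = 110000110₂. Square-and-multiply, entries mod 939:
Q^1 = [[1,1],[1,0]]
Q^3 = (Q^1)²·Q = [[3,2],[2,1]]
Q^6 = (Q^3)² = [[13,8],[8,5]]
Q^12 = (Q^6)² = [[233,144],[144,89]]
Q^24 = (Q^12)² = [[844,357],[357,487]]
Q^48 = (Q^24)² = [[319,33],[33,286]]
Q^97 = (Q^48)²·Q = [[745,499],[499,246]]
Q^195 = (Q^97)²·Q = [[837,242],[242,595]]
Q^390 = (Q^195)² = [[421,53],[53,368]]
F_390 mod 939 = Q^390[0][1] = 53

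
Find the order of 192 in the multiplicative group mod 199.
198

199 is prime, so ord(192) divides φ(199) = 198.
Divisors of 198: 1, 2, 3, 6, 9, 11, 18, 22, 33, 66, 99, 198.
Repeated squaring: 192^1 ≡ 192, 192^2 ≡ 49, 192^4 ≡ 13, 192^8 ≡ 169, 192^16 ≡ 104, 192^32 ≡ 70, 192^64 ≡ 124, 192^128 ≡ 53 (mod 199).
Test 192^d mod 199 for each divisor d in increasing order:
192^1 ≡ 192
192^2 ≡ 49
192^3 = 192^2·192^1 ≡ 55
192^6 = 192^4·192^2 ≡ 40
192^9 = 192^8·192^1 ≡ 11
192^11 = 192^8·192^2·192^1 ≡ 141
192^18 = 192^16·192^2 ≡ 121
192^22 = 192^16·192^4·192^2 ≡ 180
192^33 = 192^32·192^1 ≡ 107
192^66 = 192^64·192^2 ≡ 106
192^99 = 192^64·192^32·192^2·192^1 ≡ 198
192^198 = 192^128·192^64·192^4·192^2 ≡ 1  ← first divisor giving 1
The order is 198.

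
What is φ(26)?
12

26 = 2 × 13
φ(n) = n × ∏(1 - 1/p) for each prime p dividing n
φ(26) = 26 × (1 - 1/2) × (1 - 1/13) = 12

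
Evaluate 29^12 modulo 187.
38

Repeated squaring. Binary of 12 = 1100.
29^1 ≡ 29 (mod 187); 29^2 ≡ 93 (mod 187); 29^4 ≡ 47 (mod 187); 29^8 ≡ 152 (mod 187)
29^12 = 29^4 × 29^8 ≡ 38 (mod 187)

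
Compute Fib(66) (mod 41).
33

Matrix identity: Q^n = [[F_(n+1), F_n], [F_n, F_(n-1)]] with Q = [[1,1],[1,0]].
n = 66 = 1000010₂. Square-and-multiply, entries mod 41:
Q^1 = [[1,1],[1,0]]
Q^2 = (Q^1)² = [[2,1],[1,1]]
Q^4 = (Q^2)² = [[5,3],[3,2]]
Q^8 = (Q^4)² = [[34,21],[21,13]]
Q^16 = (Q^8)² = [[39,3],[3,36]]
Q^33 = (Q^16)²·Q = [[33,13],[13,20]]
Q^66 = (Q^33)² = [[28,33],[33,36]]
F_66 mod 41 = Q^66[0][1] = 33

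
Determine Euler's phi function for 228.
72

228 = 2^2 × 3 × 19
φ(n) = n × ∏(1 - 1/p) for each prime p dividing n
φ(228) = 228 × (1 - 1/2) × (1 - 1/3) × (1 - 1/19) = 72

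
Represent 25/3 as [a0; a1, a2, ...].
[8; 3]

Euclidean algorithm steps:
25 = 8 × 3 + 1
3 = 3 × 1 + 0
Continued fraction: [8; 3]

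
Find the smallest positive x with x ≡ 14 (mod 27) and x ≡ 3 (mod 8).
203

Using Chinese Remainder Theorem:
M = 27 × 8 = 216
M1 = 8, M2 = 27
y1 = 8^(-1) mod 27 = 17
y2 = 27^(-1) mod 8 = 3
x = (14×8×17 + 3×27×3) mod 216 = 203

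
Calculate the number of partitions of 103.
271248950

p(n) counts ways to write n as a sum of positive integers (order ignored).
Euler's pentagonal recurrence: p(k) = p(k-1) + p(k-2) - p(k-5) - p(k-7) + p(k-12) + p(k-15) - ... (offsets j(3j∓1)/2, signs ++--, p(0)=1, p(<0)=0).
DP table for k = 0..102: p(0)=1, p(1)=1, p(2)=2, p(3)=3, p(4)=5, p(5)=7, p(6)=11, p(7)=15, p(8)=22, p(9)=30, p(10)=42, p(11)=56, p(12)=77, p(13)=101, p(14)=135, p(15)=176, p(16)=231, p(17)=297, p(18)=385, p(19)=490, p(20)=627, p(21)=792, p(22)=1002, p(23)=1255, p(24)=1575, p(25)=1958, p(26)=2436, p(27)=3010, p(28)=3718, p(29)=4565, p(30)=5604, p(31)=6842, p(32)=8349, p(33)=10143, p(34)=12310, p(35)=14883, p(36)=17977, p(37)=21637, p(38)=26015, p(39)=31185, p(40)=37338, p(41)=44583, p(42)=53174, p(43)=63261, p(44)=75175, p(45)=89134, p(46)=105558, p(47)=124754, p(48)=147273, p(49)=173525, p(50)=204226, p(51)=239943, p(52)=281589, p(53)=329931, p(54)=386155, p(55)=451276, p(56)=526823, p(57)=614154, p(58)=715220, p(59)=831820, p(60)=966467, p(61)=1121505, p(62)=1300156, p(63)=1505499, p(64)=1741630, p(65)=2012558, p(66)=2323520, p(67)=2679689, p(68)=3087735, p(69)=3554345, p(70)=4087968, p(71)=4697205, p(72)=5392783, p(73)=6185689, p(74)=7089500, p(75)=8118264, p(76)=9289091, p(77)=10619863, p(78)=12132164, p(79)=13848650, p(80)=15796476, p(81)=18004327, p(82)=20506255, p(83)=23338469, p(84)=26543660, p(85)=30167357, p(86)=34262962, p(87)=38887673, p(88)=44108109, p(89)=49995925, p(90)=56634173, p(91)=64112359, p(92)=72533807, p(93)=82010177, p(94)=92669720, p(95)=104651419, p(96)=118114304, p(97)=133230930, p(98)=150198136, p(99)=169229875, p(100)=190569292, p(101)=214481126, p(102)=241265379.
Final step: p(103) = p(102) + p(101) - p(98) - p(96) + p(91) + p(88) - p(81) - p(77) + p(68) + p(63) - p(52) - p(46) + p(33) + p(26) - p(11) - p(3)
= 241265379 + 214481126 - 150198136 - 118114304 + 64112359 + 44108109 - 18004327 - 10619863 + 3087735 + 1505499 - 281589 - 105558 + 10143 + 2436 - 56 - 3
= 271248950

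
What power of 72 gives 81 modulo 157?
8

Baby-step giant-step with step n = ⌈√157⌉ = 13.
Baby steps 72^j mod 157 (j:value) for j=0..12: 0:1, 1:72, 2:3, 3:59, 4:9, 5:20, 6:27, 7:60, 8:81, 9:23, 10:86, 11:69, 12:101.
h = 81 is already in the table at j=8, so x = 8.
Check: 72^8 ≡ 81 (mod 157).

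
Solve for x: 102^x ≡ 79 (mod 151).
33

Baby-step giant-step with step n = ⌈√151⌉ = 13.
Baby steps 102^j mod 151 (j:value) for j=0..12: 0:1, 1:102, 2:136, 3:131, 4:74, 5:149, 6:98, 7:30, 8:40, 9:3, 10:4, 11:106, 12:91.
Giant-step multiplier: 102^(-13) ≡ 102^(150-13) = 102^137 ≡ 134 (mod 151).
Giant steps γ_i = 79·134^i mod 151: γ_0=79, γ_1=16, γ_2=30 (in table at j=7).
x = i·n + j = 2·13 + 7 = 33.
Check: 102^33 ≡ 79 (mod 151).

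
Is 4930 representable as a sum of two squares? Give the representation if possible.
13² + 69² (a=13, b=69)

Factorization: 4930 = 2 × 5 × 17 × 29
By Fermat: n is sum of two squares iff every prime p ≡ 3 (mod 4) appears to even power.
All primes ≡ 3 (mod 4) appear to even power.
Search a = 0, 1, 2, … for 4930 - a² a perfect square: first hit at a = 13: 4930 - 169 = 4761 = 69².
4930 = 13² + 69² = 169 + 4761 ✓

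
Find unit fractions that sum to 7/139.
1/20 + 1/2780

Greedy algorithm:
7/139: ceiling(139/7) = 20, use 1/20
1/2780: ceiling(2780/1) = 2780, use 1/2780
Result: 7/139 = 1/20 + 1/2780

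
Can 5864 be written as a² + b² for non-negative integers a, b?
50² + 58² (a=50, b=58)

Factorization: 5864 = 2^3 × 733
By Fermat: n is sum of two squares iff every prime p ≡ 3 (mod 4) appears to even power.
All primes ≡ 3 (mod 4) appear to even power.
Search a = 0, 1, 2, … for 5864 - a² a perfect square: first hit at a = 50: 5864 - 2500 = 3364 = 58².
5864 = 50² + 58² = 2500 + 3364 ✓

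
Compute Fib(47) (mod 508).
289

Matrix identity: Q^n = [[F_(n+1), F_n], [F_n, F_(n-1)]] with Q = [[1,1],[1,0]].
n = 47 = 101111₂. Square-and-multiply, entries mod 508:
Q^1 = [[1,1],[1,0]]
Q^2 = (Q^1)² = [[2,1],[1,1]]
Q^5 = (Q^2)²·Q = [[8,5],[5,3]]
Q^11 = (Q^5)²·Q = [[144,89],[89,55]]
Q^23 = (Q^11)²·Q = [[140,209],[209,439]]
Q^47 = (Q^23)²·Q = [[396,289],[289,107]]
F_47 mod 508 = Q^47[0][1] = 289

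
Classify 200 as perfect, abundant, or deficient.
abundant

Proper divisors of 200: sum = 1 + 2 + 4 + 5 + 8 + 10 + 20 + 25 + 40 + 50 + 100 = 265
Since 265 > 200, 200 is abundant.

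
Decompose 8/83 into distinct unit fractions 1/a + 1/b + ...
1/11 + 1/183 + 1/83540 + 1/13957779660

Greedy algorithm:
8/83: ceiling(83/8) = 11, use 1/11
5/913: ceiling(913/5) = 183, use 1/183
2/167079: ceiling(167079/2) = 83540, use 1/83540
1/13957779660: ceiling(13957779660/1) = 13957779660, use 1/13957779660
Result: 8/83 = 1/11 + 1/183 + 1/83540 + 1/13957779660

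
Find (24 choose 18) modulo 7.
0

Using Lucas' theorem:
Write n=24 and k=18 in base 7:
n in base 7: [3, 3]
k in base 7: [2, 4]
C(24,18) mod 7 = ∏ C(n_i, k_i) mod 7
Digit binomials (mod 7): C(3,2) = 3; C(3,4) = 0 (k_i > n_i)
Product: 3 × 0 = 0 ≡ 0 (mod 7)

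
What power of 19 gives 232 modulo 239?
162

Baby-step giant-step with step n = ⌈√239⌉ = 16.
Baby steps 19^j mod 239 (j:value) for j=0..15: 0:1, 1:19, 2:122, 3:167, 4:66, 5:59, 6:165, 7:28, 8:54, 9:70, 10:135, 11:175, 12:218, 13:79, 14:67, 15:78.
Giant-step multiplier: 19^(-16) ≡ 19^(238-16) = 19^222 ≡ 5 (mod 239).
Giant steps γ_i = 232·5^i mod 239: γ_0=232, γ_1=204, γ_2=64, γ_3=81, γ_4=166, γ_5=113, γ_6=87, γ_7=196, γ_8=24, γ_9=120, γ_10=122 (in table at j=2).
x = i·n + j = 10·16 + 2 = 162.
Check: 19^162 ≡ 232 (mod 239).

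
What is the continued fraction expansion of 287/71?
[4; 23, 1, 2]

Euclidean algorithm steps:
287 = 4 × 71 + 3
71 = 23 × 3 + 2
3 = 1 × 2 + 1
2 = 2 × 1 + 0
Continued fraction: [4; 23, 1, 2]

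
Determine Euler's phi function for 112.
48

112 = 2^4 × 7
φ(n) = n × ∏(1 - 1/p) for each prime p dividing n
φ(112) = 112 × (1 - 1/2) × (1 - 1/7) = 48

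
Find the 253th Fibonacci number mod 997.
684

Matrix identity: Q^n = [[F_(n+1), F_n], [F_n, F_(n-1)]] with Q = [[1,1],[1,0]].
n = 253 = 11111101₂. Square-and-multiply, entries mod 997:
Q^1 = [[1,1],[1,0]]
Q^3 = (Q^1)²·Q = [[3,2],[2,1]]
Q^7 = (Q^3)²·Q = [[21,13],[13,8]]
Q^15 = (Q^7)²·Q = [[987,610],[610,377]]
Q^31 = (Q^15)²·Q = [[861,319],[319,542]]
Q^63 = (Q^31)²·Q = [[521,617],[617,901]]
Q^126 = (Q^63)² = [[92,14],[14,78]]
Q^253 = (Q^126)²·Q = [[73,684],[684,386]]
F_253 mod 997 = Q^253[0][1] = 684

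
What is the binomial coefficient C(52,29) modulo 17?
0

Using Lucas' theorem:
Write n=52 and k=29 in base 17:
n in base 17: [3, 1]
k in base 17: [1, 12]
C(52,29) mod 17 = ∏ C(n_i, k_i) mod 17
Digit binomials (mod 17): C(3,1) = 3; C(1,12) = 0 (k_i > n_i)
Product: 3 × 0 = 0 ≡ 0 (mod 17)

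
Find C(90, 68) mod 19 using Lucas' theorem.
12

Using Lucas' theorem:
Write n=90 and k=68 in base 19:
n in base 19: [4, 14]
k in base 19: [3, 11]
C(90,68) mod 19 = ∏ C(n_i, k_i) mod 19
Digit binomials (mod 19): C(4,3) = 4; C(14,11) = 364 ≡ 3
Product: 4 × 3 = 12 ≡ 12 (mod 19)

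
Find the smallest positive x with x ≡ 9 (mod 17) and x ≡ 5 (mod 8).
77

Using Chinese Remainder Theorem:
M = 17 × 8 = 136
M1 = 8, M2 = 17
y1 = 8^(-1) mod 17 = 15
y2 = 17^(-1) mod 8 = 1
x = (9×8×15 + 5×17×1) mod 136 = 77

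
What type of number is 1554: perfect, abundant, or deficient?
abundant

Proper divisors of 1554: sum = 1 + 2 + 3 + 6 + 7 + 14 + 21 + 37 + 42 + 74 + 111 + 222 + 259 + 518 + 777 = 2094
Since 2094 > 1554, 1554 is abundant.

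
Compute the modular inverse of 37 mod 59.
8

gcd(37, 59) = 1, so the inverse exists.
Extended Euclidean algorithm on (59, 37):
59 = 1 × 37 + 22  ⟹  22 = (1)·59 + (-1)·37
37 = 1 × 22 + 15  ⟹  15 = (-1)·59 + (2)·37
22 = 1 × 15 + 7  ⟹  7 = (2)·59 + (-3)·37
15 = 2 × 7 + 1  ⟹  1 = (-5)·59 + (8)·37
So (8)·37 ≡ 1 (mod 59), i.e. 37^(-1) ≡ 8 (mod 59).
Check: 37 × 8 = 296 ≡ 1 (mod 59)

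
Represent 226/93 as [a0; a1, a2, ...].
[2; 2, 3, 13]

Euclidean algorithm steps:
226 = 2 × 93 + 40
93 = 2 × 40 + 13
40 = 3 × 13 + 1
13 = 13 × 1 + 0
Continued fraction: [2; 2, 3, 13]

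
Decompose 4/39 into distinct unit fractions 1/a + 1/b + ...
1/10 + 1/390

Greedy algorithm:
4/39: ceiling(39/4) = 10, use 1/10
1/390: ceiling(390/1) = 390, use 1/390
Result: 4/39 = 1/10 + 1/390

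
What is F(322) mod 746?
563

Matrix identity: Q^n = [[F_(n+1), F_n], [F_n, F_(n-1)]] with Q = [[1,1],[1,0]].
n = 322 = 101000010₂. Square-and-multiply, entries mod 746:
Q^1 = [[1,1],[1,0]]
Q^2 = (Q^1)² = [[2,1],[1,1]]
Q^5 = (Q^2)²·Q = [[8,5],[5,3]]
Q^10 = (Q^5)² = [[89,55],[55,34]]
Q^20 = (Q^10)² = [[502,51],[51,451]]
Q^40 = (Q^20)² = [[219,113],[113,106]]
Q^80 = (Q^40)² = [[304,171],[171,133]]
Q^161 = (Q^80)²·Q = [[186,59],[59,127]]
Q^322 = (Q^161)² = [[31,563],[563,214]]
F_322 mod 746 = Q^322[0][1] = 563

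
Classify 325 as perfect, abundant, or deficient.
deficient

Proper divisors of 325: sum = 1 + 5 + 13 + 25 + 65 = 109
Since 109 < 325, 325 is deficient.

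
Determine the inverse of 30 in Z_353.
153

gcd(30, 353) = 1, so the inverse exists.
Extended Euclidean algorithm on (353, 30):
353 = 11 × 30 + 23  ⟹  23 = (1)·353 + (-11)·30
30 = 1 × 23 + 7  ⟹  7 = (-1)·353 + (12)·30
23 = 3 × 7 + 2  ⟹  2 = (4)·353 + (-47)·30
7 = 3 × 2 + 1  ⟹  1 = (-13)·353 + (153)·30
So (153)·30 ≡ 1 (mod 353), i.e. 30^(-1) ≡ 153 (mod 353).
Check: 30 × 153 = 4590 ≡ 1 (mod 353)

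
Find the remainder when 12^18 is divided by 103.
66

Repeated squaring. Binary of 18 = 10010.
12^1 ≡ 12 (mod 103); 12^2 ≡ 41 (mod 103); 12^4 ≡ 33 (mod 103); 12^8 ≡ 59 (mod 103); 12^16 ≡ 82 (mod 103)
12^18 = 12^2 × 12^16 ≡ 66 (mod 103)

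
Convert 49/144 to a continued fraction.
[0; 2, 1, 15, 3]

Euclidean algorithm steps:
49 = 0 × 144 + 49
144 = 2 × 49 + 46
49 = 1 × 46 + 3
46 = 15 × 3 + 1
3 = 3 × 1 + 0
Continued fraction: [0; 2, 1, 15, 3]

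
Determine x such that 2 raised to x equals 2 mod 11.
1

Baby-step giant-step with step n = ⌈√11⌉ = 4.
Baby steps 2^j mod 11 (j:value) for j=0..3: 0:1, 1:2, 2:4, 3:8.
h = 2 is already in the table at j=1, so x = 1.
Check: 2^1 ≡ 2 (mod 11).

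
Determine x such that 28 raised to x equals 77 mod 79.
25

Baby-step giant-step with step n = ⌈√79⌉ = 9.
Baby steps 28^j mod 79 (j:value) for j=0..8: 0:1, 1:28, 2:73, 3:69, 4:36, 5:60, 6:21, 7:35, 8:32.
Giant-step multiplier: 28^(-9) ≡ 28^(78-9) = 28^69 ≡ 41 (mod 79).
Giant steps γ_i = 77·41^i mod 79: γ_0=77, γ_1=76, γ_2=35 (in table at j=7).
x = i·n + j = 2·9 + 7 = 25.
Check: 28^25 ≡ 77 (mod 79).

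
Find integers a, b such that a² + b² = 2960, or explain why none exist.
16² + 52² (a=16, b=52)

Factorization: 2960 = 2^4 × 5 × 37
By Fermat: n is sum of two squares iff every prime p ≡ 3 (mod 4) appears to even power.
All primes ≡ 3 (mod 4) appear to even power.
Search a = 0, 1, 2, … for 2960 - a² a perfect square: first hit at a = 16: 2960 - 256 = 2704 = 52².
2960 = 16² + 52² = 256 + 2704 ✓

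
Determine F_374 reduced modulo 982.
143

Matrix identity: Q^n = [[F_(n+1), F_n], [F_n, F_(n-1)]] with Q = [[1,1],[1,0]].
n = 374 = 101110110₂. Square-and-multiply, entries mod 982:
Q^1 = [[1,1],[1,0]]
Q^2 = (Q^1)² = [[2,1],[1,1]]
Q^5 = (Q^2)²·Q = [[8,5],[5,3]]
Q^11 = (Q^5)²·Q = [[144,89],[89,55]]
Q^23 = (Q^11)²·Q = [[214,179],[179,35]]
Q^46 = (Q^23)² = [[259,381],[381,860]]
Q^93 = (Q^46)²·Q = [[281,130],[130,151]]
Q^187 = (Q^93)²·Q = [[793,607],[607,186]]
Q^374 = (Q^187)² = [[568,143],[143,425]]
F_374 mod 982 = Q^374[0][1] = 143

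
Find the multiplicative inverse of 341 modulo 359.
339

gcd(341, 359) = 1, so the inverse exists.
Extended Euclidean algorithm on (359, 341):
359 = 1 × 341 + 18  ⟹  18 = (1)·359 + (-1)·341
341 = 18 × 18 + 17  ⟹  17 = (-18)·359 + (19)·341
18 = 1 × 17 + 1  ⟹  1 = (19)·359 + (-20)·341
So (-20)·341 ≡ 1 (mod 359), i.e. 341^(-1) ≡ -20 ≡ 339 (mod 359).
Check: 341 × 339 = 115599 ≡ 1 (mod 359)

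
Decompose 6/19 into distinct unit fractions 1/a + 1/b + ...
1/4 + 1/16 + 1/304

Greedy algorithm:
6/19: ceiling(19/6) = 4, use 1/4
5/76: ceiling(76/5) = 16, use 1/16
1/304: ceiling(304/1) = 304, use 1/304
Result: 6/19 = 1/4 + 1/16 + 1/304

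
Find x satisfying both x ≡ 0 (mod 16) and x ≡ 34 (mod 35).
384

Using Chinese Remainder Theorem:
M = 16 × 35 = 560
M1 = 35, M2 = 16
y1 = 35^(-1) mod 16 = 11
y2 = 16^(-1) mod 35 = 11
x = (0×35×11 + 34×16×11) mod 560 = 384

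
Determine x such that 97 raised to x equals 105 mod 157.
22

Baby-step giant-step with step n = ⌈√157⌉ = 13.
Baby steps 97^j mod 157 (j:value) for j=0..12: 0:1, 1:97, 2:146, 3:32, 4:121, 5:119, 6:82, 7:104, 8:40, 9:112, 10:31, 11:24, 12:130.
Giant-step multiplier: 97^(-13) ≡ 97^(156-13) = 97^143 ≡ 22 (mod 157).
Giant steps γ_i = 105·22^i mod 157: γ_0=105, γ_1=112 (in table at j=9).
x = i·n + j = 1·13 + 9 = 22.
Check: 97^22 ≡ 105 (mod 157).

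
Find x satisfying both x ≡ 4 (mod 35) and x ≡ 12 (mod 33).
144

Using Chinese Remainder Theorem:
M = 35 × 33 = 1155
M1 = 33, M2 = 35
y1 = 33^(-1) mod 35 = 17
y2 = 35^(-1) mod 33 = 17
x = (4×33×17 + 12×35×17) mod 1155 = 144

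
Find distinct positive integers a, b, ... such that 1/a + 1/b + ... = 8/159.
1/20 + 1/3180

Greedy algorithm:
8/159: ceiling(159/8) = 20, use 1/20
1/3180: ceiling(3180/1) = 3180, use 1/3180
Result: 8/159 = 1/20 + 1/3180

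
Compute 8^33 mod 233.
135

Repeated squaring. Binary of 33 = 100001.
8^1 ≡ 8 (mod 233); 8^2 ≡ 64 (mod 233); 8^4 ≡ 135 (mod 233); 8^8 ≡ 51 (mod 233); 8^16 ≡ 38 (mod 233); 8^32 ≡ 46 (mod 233)
8^33 = 8^1 × 8^32 ≡ 135 (mod 233)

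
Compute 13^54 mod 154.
71

Repeated squaring. Binary of 54 = 110110.
13^1 ≡ 13 (mod 154); 13^2 ≡ 15 (mod 154); 13^4 ≡ 71 (mod 154); 13^8 ≡ 113 (mod 154); 13^16 ≡ 141 (mod 154); 13^32 ≡ 15 (mod 154)
13^54 = 13^2 × 13^4 × 13^16 × 13^32 ≡ 71 (mod 154)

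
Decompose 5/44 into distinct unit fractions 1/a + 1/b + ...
1/9 + 1/396

Greedy algorithm:
5/44: ceiling(44/5) = 9, use 1/9
1/396: ceiling(396/1) = 396, use 1/396
Result: 5/44 = 1/9 + 1/396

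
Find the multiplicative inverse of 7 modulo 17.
5

gcd(7, 17) = 1, so the inverse exists.
Extended Euclidean algorithm on (17, 7):
17 = 2 × 7 + 3  ⟹  3 = (1)·17 + (-2)·7
7 = 2 × 3 + 1  ⟹  1 = (-2)·17 + (5)·7
So (5)·7 ≡ 1 (mod 17), i.e. 7^(-1) ≡ 5 (mod 17).
Check: 7 × 5 = 35 ≡ 1 (mod 17)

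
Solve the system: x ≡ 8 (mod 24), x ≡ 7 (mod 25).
32

Using Chinese Remainder Theorem:
M = 24 × 25 = 600
M1 = 25, M2 = 24
y1 = 25^(-1) mod 24 = 1
y2 = 24^(-1) mod 25 = 24
x = (8×25×1 + 7×24×24) mod 600 = 32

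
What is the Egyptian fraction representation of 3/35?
1/12 + 1/420

Greedy algorithm:
3/35: ceiling(35/3) = 12, use 1/12
1/420: ceiling(420/1) = 420, use 1/420
Result: 3/35 = 1/12 + 1/420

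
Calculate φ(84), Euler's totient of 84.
24

84 = 2^2 × 3 × 7
φ(n) = n × ∏(1 - 1/p) for each prime p dividing n
φ(84) = 84 × (1 - 1/2) × (1 - 1/3) × (1 - 1/7) = 24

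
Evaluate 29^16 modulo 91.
29

Repeated squaring. Binary of 16 = 10000.
29^1 ≡ 29 (mod 91); 29^2 ≡ 22 (mod 91); 29^4 ≡ 29 (mod 91); 29^8 ≡ 22 (mod 91); 29^16 ≡ 29 (mod 91)
29^16 = 29^16 ≡ 29 (mod 91)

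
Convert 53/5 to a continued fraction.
[10; 1, 1, 2]

Euclidean algorithm steps:
53 = 10 × 5 + 3
5 = 1 × 3 + 2
3 = 1 × 2 + 1
2 = 2 × 1 + 0
Continued fraction: [10; 1, 1, 2]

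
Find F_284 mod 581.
109

Matrix identity: Q^n = [[F_(n+1), F_n], [F_n, F_(n-1)]] with Q = [[1,1],[1,0]].
n = 284 = 100011100₂. Square-and-multiply, entries mod 581:
Q^1 = [[1,1],[1,0]]
Q^2 = (Q^1)² = [[2,1],[1,1]]
Q^4 = (Q^2)² = [[5,3],[3,2]]
Q^8 = (Q^4)² = [[34,21],[21,13]]
Q^17 = (Q^8)²·Q = [[260,435],[435,406]]
Q^35 = (Q^17)²·Q = [[395,23],[23,372]]
Q^71 = (Q^35)²·Q = [[476,265],[265,211]]
Q^142 = (Q^71)² = [[491,202],[202,289]]
Q^284 = (Q^142)² = [[100,109],[109,572]]
F_284 mod 581 = Q^284[0][1] = 109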